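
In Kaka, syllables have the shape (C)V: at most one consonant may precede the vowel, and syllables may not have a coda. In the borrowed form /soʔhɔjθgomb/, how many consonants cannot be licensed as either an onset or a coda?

5

The consonants /ʔ/, /j/, /θ/, /m/, /b/ cannot be parsed into a legal (C)V syllable (no codas are permitted; onsets are limited to one consonant).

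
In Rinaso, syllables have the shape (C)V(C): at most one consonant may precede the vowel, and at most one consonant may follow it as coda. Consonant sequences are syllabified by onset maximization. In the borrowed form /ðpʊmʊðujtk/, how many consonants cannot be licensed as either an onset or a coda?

3

Under (C)V(C), the unsyllabifiable consonants are /ð/, /t/, /k/ (at most one coda consonant is licensed; onsets are limited to one consonant).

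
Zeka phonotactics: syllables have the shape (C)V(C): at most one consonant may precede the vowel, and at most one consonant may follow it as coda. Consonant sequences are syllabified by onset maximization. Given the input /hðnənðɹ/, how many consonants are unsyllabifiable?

4

Under (C)V(C), the unsyllabifiable consonants are /h/, /ð/, /ð/, /ɹ/ (at most one coda consonant is licensed; onsets are limited to one consonant).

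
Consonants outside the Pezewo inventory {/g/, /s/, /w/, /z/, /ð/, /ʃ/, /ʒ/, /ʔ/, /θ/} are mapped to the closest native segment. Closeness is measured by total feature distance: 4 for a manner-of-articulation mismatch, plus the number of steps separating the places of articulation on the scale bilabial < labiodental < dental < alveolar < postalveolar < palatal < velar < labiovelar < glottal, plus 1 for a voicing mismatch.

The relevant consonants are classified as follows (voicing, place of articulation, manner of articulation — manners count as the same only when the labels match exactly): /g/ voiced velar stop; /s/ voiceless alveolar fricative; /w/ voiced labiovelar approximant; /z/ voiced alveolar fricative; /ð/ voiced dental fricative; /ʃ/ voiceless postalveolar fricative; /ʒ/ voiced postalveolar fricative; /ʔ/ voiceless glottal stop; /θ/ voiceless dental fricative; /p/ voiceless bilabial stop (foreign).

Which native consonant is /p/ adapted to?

/θ/ is closest: manner differs (stop→fricative, +4), place distance 2 (bilabial→dental), same voicing; total 6. Next closest is /g/ at distance 7.

θ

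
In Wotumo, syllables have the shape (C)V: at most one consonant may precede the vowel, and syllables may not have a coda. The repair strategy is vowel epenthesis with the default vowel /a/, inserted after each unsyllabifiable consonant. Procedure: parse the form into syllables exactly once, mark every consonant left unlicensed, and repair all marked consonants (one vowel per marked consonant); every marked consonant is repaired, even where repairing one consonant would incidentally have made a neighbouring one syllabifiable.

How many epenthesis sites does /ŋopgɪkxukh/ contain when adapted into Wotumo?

The unsyllabifiable consonants are /p/, /k/, /k/, /h/; each receives one epenthetic vowel.

4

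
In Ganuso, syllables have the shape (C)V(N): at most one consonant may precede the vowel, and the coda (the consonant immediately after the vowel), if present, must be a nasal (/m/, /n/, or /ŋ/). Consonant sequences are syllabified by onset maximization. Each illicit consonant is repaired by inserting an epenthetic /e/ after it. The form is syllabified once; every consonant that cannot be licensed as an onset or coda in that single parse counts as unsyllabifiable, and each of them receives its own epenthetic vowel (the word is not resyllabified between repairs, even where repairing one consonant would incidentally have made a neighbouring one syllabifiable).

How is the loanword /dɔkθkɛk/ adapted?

dɔkeθekɛke

The consonants /k/, /θ/, /k/ cannot be parsed into a legal (C)V(N) syllable (only a nasal (/m/, /n/, or /ŋ/) is licensed in coda position; onsets are limited to one consonant).
Epenthesis after each stranded consonant: /k/ → /ke/, /θ/ → /θe/, /k/ → /ke/.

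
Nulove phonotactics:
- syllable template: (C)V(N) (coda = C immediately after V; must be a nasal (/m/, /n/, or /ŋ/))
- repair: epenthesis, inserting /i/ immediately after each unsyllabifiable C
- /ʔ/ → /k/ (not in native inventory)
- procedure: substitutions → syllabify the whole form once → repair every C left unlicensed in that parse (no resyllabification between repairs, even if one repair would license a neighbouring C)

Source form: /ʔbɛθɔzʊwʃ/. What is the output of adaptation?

Substitution: /ʔ/ → /k/, giving /kbɛθɔzʊwʃ/.
The consonants /k/, /w/, /ʃ/ cannot be parsed into a legal (C)V(N) syllable (only a nasal (/m/, /n/, or /ŋ/) is licensed in coda position; onsets are limited to one consonant).
Each unlicensed consonant becomes the onset of a new syllable: /k/ → /ki/, /w/ → /wi/, /ʃ/ → /ʃi/.

kibɛθɔzʊwiʃi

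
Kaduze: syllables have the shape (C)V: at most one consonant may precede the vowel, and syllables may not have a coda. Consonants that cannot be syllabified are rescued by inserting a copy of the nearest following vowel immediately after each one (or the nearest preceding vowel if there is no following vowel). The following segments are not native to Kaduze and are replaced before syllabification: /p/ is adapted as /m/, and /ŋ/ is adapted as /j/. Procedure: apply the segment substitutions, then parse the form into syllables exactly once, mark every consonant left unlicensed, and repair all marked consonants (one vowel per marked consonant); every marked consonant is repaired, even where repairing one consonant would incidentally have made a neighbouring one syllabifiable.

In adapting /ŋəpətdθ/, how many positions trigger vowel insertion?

After substitution the input is /jəmətdθ/.
The unsyllabifiable consonants are /t/, /d/, /θ/; each receives one epenthetic vowel.

3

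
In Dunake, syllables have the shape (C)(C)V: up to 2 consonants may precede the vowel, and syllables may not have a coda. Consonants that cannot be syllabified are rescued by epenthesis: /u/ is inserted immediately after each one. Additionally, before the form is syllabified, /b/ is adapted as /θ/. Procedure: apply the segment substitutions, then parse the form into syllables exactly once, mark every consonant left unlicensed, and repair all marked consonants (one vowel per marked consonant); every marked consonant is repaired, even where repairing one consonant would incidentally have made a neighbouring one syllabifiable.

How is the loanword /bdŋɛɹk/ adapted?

θudŋɛɹuku

Substitution: /b/ → /θ/, giving /θdŋɛɹk/.
Under (C)(C)V, the unsyllabifiable consonants are /θ/, /ɹ/, /k/ (no codas are permitted; onsets may contain at most 2 consonants).
Inserting the epenthetic vowel yields /θ/ → /θu/, /ɹ/ → /ɹu/, /k/ → /ku/.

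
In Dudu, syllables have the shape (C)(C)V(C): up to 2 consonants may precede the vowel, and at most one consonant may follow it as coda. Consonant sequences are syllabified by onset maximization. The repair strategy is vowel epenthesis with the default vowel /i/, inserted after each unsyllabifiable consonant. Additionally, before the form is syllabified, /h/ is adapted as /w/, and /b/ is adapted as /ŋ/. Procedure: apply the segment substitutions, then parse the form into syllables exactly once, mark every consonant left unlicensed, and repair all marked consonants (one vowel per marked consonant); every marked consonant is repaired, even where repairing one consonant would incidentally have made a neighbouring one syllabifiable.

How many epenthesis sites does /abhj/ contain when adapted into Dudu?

After substitution the input is /aŋwj/.
The unsyllabifiable consonants are /w/, /j/; each receives one epenthetic vowel.

2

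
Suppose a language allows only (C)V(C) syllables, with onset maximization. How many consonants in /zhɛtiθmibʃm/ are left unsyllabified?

3

Under (C)V(C), the unsyllabifiable consonants are /z/, /ʃ/, /m/ (at most one coda consonant is licensed; onsets are limited to one consonant).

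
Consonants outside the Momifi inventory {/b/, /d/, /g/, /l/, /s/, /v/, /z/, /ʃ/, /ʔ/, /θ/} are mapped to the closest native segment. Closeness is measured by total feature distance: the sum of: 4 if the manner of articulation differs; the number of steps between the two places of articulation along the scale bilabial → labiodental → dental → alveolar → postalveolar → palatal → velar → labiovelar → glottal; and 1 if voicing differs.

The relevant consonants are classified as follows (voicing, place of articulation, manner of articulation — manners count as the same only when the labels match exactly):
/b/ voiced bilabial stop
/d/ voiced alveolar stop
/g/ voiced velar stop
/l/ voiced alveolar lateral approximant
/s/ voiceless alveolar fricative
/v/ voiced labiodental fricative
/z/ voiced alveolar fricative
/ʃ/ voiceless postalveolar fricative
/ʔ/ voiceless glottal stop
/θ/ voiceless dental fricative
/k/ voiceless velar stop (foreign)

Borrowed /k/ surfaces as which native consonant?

/g/ is closest: same manner (stop), place distance 0 (velar→velar), voicing differs (+1); total 1. Next closest is /ʔ/ at distance 2.

g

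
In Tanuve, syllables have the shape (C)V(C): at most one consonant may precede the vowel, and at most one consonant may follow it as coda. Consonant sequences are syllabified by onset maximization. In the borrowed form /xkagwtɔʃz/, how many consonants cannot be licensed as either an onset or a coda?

Under (C)V(C), the unsyllabifiable consonants are /x/, /w/, /z/ (at most one coda consonant is licensed; onsets are limited to one consonant).

3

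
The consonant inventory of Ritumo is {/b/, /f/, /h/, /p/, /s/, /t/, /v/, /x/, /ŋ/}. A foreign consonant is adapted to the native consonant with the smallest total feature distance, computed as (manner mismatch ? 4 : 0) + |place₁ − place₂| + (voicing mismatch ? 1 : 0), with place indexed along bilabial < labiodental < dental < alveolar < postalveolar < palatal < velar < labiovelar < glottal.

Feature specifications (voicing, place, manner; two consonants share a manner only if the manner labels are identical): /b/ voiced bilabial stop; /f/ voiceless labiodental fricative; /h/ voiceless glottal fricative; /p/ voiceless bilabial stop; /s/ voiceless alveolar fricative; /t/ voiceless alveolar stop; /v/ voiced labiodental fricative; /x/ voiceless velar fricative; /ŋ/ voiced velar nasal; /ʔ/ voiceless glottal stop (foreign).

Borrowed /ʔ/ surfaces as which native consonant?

h

/h/ is closest: manner differs (stop→fricative, +4), place distance 0 (glottal→glottal), same voicing; total 4. Next closest is /t/ at distance 5.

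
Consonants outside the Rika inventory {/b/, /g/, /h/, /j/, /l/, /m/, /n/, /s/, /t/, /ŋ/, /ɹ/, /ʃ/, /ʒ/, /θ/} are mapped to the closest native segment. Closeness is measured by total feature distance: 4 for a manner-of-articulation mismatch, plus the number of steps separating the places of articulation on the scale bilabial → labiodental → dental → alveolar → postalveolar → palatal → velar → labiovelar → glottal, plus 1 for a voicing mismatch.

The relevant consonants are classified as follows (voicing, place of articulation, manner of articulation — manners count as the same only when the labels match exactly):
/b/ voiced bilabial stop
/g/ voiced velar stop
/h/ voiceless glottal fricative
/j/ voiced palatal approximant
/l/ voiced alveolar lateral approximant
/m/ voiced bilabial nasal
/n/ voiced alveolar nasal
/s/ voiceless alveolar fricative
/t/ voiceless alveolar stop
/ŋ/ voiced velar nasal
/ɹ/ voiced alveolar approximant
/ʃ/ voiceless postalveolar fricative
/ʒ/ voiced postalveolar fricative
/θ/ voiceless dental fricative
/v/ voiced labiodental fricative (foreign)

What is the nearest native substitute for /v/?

θ

/θ/ is closest: same manner (fricative), place distance 1 (labiodental→dental), voicing differs (+1); total 2. Next closest is /s/ at distance 3.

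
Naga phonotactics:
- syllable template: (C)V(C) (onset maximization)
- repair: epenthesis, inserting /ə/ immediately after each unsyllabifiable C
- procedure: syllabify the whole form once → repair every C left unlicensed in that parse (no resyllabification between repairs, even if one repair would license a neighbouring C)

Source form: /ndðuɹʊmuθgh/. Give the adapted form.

nədəðuɹʊmuθgəhə

Under (C)V(C), the unsyllabifiable consonants are /n/, /d/, /g/, /h/ (at most one coda consonant is licensed; onsets are limited to one consonant).
Each unlicensed consonant becomes the onset of a new syllable: /n/ → /nə/, /d/ → /də/, /g/ → /gə/, /h/ → /hə/.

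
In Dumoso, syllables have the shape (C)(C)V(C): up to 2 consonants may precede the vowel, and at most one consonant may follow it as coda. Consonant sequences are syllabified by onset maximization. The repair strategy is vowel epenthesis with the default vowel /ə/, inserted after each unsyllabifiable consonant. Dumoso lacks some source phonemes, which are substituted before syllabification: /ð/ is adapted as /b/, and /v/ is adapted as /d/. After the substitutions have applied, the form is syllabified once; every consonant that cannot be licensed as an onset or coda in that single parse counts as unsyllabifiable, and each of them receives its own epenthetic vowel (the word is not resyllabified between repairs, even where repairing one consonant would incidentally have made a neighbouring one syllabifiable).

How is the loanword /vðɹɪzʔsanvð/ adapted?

Substitution: /v/ → /d/, /ð/ → /b/, giving /dbɹɪzʔsandb/.
The consonants /d/, /d/, /b/ cannot be parsed into a legal (C)(C)V(C) syllable (at most one coda consonant is licensed; onsets may contain at most 2 consonants).
Epenthesis after each stranded consonant: /d/ → /də/, /d/ → /də/, /b/ → /bə/.

dəbɹɪzʔsandəbə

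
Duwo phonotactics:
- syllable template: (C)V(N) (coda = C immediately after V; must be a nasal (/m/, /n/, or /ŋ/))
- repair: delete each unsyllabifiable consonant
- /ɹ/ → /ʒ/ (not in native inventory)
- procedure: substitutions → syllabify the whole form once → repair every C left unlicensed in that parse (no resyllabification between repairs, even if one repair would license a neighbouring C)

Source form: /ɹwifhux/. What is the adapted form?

Substitution: /ɹ/ → /ʒ/, giving /ʒwifhux/.
Syllabifying with onset maximization leaves /ʒ/, /f/, /x/ stranded (only a nasal (/m/, /n/, or /ŋ/) is licensed in coda position; onsets are limited to one consonant).
Deleting the stranded consonants removes /ʒ/, /f/, /x/.

wihu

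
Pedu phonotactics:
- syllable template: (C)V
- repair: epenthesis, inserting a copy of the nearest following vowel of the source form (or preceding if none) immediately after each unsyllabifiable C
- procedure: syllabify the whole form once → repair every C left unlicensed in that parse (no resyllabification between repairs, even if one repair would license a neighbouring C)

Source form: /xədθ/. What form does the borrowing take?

xədəθə

Under (C)V, the unsyllabifiable consonants are /d/, /θ/ (no codas are permitted; onsets are limited to one consonant).
Epenthesis after each stranded consonant: /d/ → /də/, /θ/ → /θə/.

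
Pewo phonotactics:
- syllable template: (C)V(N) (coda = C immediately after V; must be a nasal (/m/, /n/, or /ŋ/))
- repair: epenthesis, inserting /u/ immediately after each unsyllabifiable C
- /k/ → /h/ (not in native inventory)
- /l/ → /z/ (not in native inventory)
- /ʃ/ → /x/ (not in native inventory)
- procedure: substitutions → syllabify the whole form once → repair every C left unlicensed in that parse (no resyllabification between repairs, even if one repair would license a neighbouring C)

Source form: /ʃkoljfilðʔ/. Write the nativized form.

xuhozujufizuðuʔu

Substitution: /ʃ/ → /x/, /k/ → /h/, /l/ → /z/, giving /xhozjfizðʔ/.
Under (C)V(N), the unsyllabifiable consonants are /x/, /z/, /j/, /z/, /ð/, /ʔ/ (only a nasal (/m/, /n/, or /ŋ/) is licensed in coda position; onsets are limited to one consonant).
Each unlicensed consonant becomes the onset of a new syllable: /x/ → /xu/, /z/ → /zu/, /j/ → /ju/, /z/ → /zu/, /ð/ → /ðu/, /ʔ/ → /ʔu/.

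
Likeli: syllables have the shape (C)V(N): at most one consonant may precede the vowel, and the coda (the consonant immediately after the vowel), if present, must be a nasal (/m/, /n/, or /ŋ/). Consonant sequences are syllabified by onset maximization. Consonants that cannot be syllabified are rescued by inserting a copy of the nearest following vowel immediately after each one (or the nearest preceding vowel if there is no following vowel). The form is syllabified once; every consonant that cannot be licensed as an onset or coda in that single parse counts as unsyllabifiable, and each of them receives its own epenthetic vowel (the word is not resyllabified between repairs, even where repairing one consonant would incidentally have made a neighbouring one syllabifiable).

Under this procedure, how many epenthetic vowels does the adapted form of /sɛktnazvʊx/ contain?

4

The unsyllabifiable consonants are /k/, /t/, /z/, /x/; each receives one epenthetic vowel.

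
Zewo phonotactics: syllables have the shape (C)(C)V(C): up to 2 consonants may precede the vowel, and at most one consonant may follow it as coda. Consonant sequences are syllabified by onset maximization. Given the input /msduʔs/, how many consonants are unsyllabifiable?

The consonants /m/, /s/ cannot be parsed into a legal (C)(C)V(C) syllable (at most one coda consonant is licensed; onsets may contain at most 2 consonants).

2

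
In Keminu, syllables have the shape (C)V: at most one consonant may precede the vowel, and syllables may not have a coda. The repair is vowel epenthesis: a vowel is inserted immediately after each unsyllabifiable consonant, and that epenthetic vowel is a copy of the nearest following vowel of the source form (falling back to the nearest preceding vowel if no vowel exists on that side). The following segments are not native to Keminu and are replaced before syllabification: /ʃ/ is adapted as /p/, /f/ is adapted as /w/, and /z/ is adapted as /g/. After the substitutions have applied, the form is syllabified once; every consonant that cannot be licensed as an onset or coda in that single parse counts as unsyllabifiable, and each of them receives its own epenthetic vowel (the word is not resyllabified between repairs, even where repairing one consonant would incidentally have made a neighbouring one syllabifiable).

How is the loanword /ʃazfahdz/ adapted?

pagawahadaga

Substitution: /ʃ/ → /p/, /z/ → /g/, /f/ → /w/, giving /pagwahdg/.
The consonants /g/, /h/, /d/, /g/ cannot be parsed into a legal (C)V syllable (no codas are permitted; onsets are limited to one consonant).
Inserting the epenthetic vowel yields /g/ → /ga/, /h/ → /ha/, /d/ → /da/, /g/ → /ga/.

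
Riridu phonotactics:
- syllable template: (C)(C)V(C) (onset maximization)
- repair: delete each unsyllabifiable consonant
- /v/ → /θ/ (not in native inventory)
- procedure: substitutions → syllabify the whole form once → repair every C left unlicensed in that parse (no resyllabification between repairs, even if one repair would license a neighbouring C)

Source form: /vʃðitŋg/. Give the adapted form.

Substitution: /v/ → /θ/, giving /θʃðitŋg/.
Under (C)(C)V(C), the unsyllabifiable consonants are /θ/, /ŋ/, /g/ (at most one coda consonant is licensed; onsets may contain at most 2 consonants).
Each unlicensed consonant is deleted: /θ/, /ŋ/, /g/.

ʃðit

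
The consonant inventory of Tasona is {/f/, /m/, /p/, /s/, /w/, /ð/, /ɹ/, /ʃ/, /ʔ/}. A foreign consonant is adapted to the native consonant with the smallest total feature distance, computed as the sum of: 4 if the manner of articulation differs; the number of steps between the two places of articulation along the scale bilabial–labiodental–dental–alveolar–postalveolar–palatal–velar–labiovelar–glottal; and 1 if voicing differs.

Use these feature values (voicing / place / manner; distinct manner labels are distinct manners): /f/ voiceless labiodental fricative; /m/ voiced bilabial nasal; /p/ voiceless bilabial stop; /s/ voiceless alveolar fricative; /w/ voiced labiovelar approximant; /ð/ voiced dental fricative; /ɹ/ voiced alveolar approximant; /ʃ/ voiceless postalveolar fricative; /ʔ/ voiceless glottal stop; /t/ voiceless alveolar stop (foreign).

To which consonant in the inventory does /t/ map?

p

/p/ is closest: same manner (stop), place distance 3 (alveolar→bilabial), same voicing; total 3. Next closest is /s/ at distance 4.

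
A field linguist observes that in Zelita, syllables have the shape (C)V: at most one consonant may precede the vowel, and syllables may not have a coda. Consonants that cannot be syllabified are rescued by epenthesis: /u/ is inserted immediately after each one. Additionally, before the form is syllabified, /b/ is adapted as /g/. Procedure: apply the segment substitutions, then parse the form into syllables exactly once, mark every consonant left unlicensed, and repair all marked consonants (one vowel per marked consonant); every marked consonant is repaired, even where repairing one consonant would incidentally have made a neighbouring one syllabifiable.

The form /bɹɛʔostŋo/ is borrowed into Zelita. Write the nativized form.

Substitution: /b/ → /g/, giving /gɹɛʔostŋo/.
Under (C)V, the unsyllabifiable consonants are /g/, /s/, /t/ (no codas are permitted; onsets are limited to one consonant).
Each unlicensed consonant becomes the onset of a new syllable: /g/ → /gu/, /s/ → /su/, /t/ → /tu/.

guɹɛʔosutuŋo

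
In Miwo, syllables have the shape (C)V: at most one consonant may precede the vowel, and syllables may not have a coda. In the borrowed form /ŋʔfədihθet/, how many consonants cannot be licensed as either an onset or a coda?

The consonants /ŋ/, /ʔ/, /h/, /t/ cannot be parsed into a legal (C)V syllable (no codas are permitted; onsets are limited to one consonant).

4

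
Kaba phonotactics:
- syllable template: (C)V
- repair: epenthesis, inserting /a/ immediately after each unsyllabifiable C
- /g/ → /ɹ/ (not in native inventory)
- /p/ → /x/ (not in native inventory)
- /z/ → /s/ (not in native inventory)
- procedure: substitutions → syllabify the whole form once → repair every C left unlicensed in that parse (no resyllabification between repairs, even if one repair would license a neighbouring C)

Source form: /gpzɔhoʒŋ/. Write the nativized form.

Substitution: /g/ → /ɹ/, /p/ → /x/, /z/ → /s/, giving /ɹxsɔhoʒŋ/.
Syllabifying with onset maximization leaves /ɹ/, /x/, /ʒ/, /ŋ/ stranded (no codas are permitted; onsets are limited to one consonant).
Each unlicensed consonant becomes the onset of a new syllable: /ɹ/ → /ɹa/, /x/ → /xa/, /ʒ/ → /ʒa/, /ŋ/ → /ŋa/.

ɹaxasɔhoʒaŋa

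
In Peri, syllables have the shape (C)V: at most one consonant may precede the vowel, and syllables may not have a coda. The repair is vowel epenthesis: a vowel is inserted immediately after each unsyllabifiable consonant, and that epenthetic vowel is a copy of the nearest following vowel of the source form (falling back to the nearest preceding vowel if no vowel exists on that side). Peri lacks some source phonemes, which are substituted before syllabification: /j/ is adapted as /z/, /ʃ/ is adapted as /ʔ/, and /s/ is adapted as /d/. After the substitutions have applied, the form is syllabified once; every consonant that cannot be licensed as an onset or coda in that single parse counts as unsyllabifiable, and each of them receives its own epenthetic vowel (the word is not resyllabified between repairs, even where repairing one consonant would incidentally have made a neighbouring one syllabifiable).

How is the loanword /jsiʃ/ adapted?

zidiʔi

Substitution: /j/ → /z/, /s/ → /d/, /ʃ/ → /ʔ/, giving /zdiʔ/.
The consonants /z/, /ʔ/ cannot be parsed into a legal (C)V syllable (no codas are permitted; onsets are limited to one consonant).
Each unlicensed consonant becomes the onset of a new syllable: /z/ → /zi/, /ʔ/ → /ʔi/.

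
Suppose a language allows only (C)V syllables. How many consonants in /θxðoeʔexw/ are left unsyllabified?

Syllabifying with onset maximization leaves /θ/, /x/, /x/, /w/ stranded (no codas are permitted; onsets are limited to one consonant).

4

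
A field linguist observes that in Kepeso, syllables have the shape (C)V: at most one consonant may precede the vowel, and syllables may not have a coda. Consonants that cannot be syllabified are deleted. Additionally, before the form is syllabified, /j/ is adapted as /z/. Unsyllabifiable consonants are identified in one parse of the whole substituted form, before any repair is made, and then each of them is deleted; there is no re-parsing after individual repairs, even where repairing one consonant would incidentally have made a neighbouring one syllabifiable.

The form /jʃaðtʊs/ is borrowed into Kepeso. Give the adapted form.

ʃatʊ

Substitution: /j/ → /z/, giving /zʃaðtʊs/.
Syllabifying with onset maximization leaves /z/, /ð/, /s/ stranded (no codas are permitted; onsets are limited to one consonant).
Deletion applies to /z/, /ð/, /s/.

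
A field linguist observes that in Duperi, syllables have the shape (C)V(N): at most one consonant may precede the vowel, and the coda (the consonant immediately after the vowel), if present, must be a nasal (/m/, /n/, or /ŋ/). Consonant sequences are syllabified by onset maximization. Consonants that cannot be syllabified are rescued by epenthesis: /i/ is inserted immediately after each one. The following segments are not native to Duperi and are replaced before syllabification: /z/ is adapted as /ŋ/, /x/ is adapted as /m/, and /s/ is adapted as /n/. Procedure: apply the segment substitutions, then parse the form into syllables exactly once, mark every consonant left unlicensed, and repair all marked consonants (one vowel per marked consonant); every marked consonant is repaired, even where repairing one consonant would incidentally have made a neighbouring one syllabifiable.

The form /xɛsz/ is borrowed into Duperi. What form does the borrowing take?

Substitution: /x/ → /m/, /s/ → /n/, /z/ → /ŋ/, giving /mɛnŋ/.
Under (C)V(N), the unsyllabifiable consonants are /ŋ/ (only a nasal (/m/, /n/, or /ŋ/) is licensed in coda position; onsets are limited to one consonant).
Epenthesis after each stranded consonant: /ŋ/ → /ŋi/.

mɛnŋi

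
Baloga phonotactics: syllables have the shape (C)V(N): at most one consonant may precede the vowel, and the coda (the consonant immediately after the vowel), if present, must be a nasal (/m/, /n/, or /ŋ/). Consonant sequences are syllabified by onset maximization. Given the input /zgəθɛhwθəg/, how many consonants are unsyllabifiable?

Under (C)V(N), the unsyllabifiable consonants are /z/, /h/, /w/, /g/ (only a nasal (/m/, /n/, or /ŋ/) is licensed in coda position; onsets are limited to one consonant).

4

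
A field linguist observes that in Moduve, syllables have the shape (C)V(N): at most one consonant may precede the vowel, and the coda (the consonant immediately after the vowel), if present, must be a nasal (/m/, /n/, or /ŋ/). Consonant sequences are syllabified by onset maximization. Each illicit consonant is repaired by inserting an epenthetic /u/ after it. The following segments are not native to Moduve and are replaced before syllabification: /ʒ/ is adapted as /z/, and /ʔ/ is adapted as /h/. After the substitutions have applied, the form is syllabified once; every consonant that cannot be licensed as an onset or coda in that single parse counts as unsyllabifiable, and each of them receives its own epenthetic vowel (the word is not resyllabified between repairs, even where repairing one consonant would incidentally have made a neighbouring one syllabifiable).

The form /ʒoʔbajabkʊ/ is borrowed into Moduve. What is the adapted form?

zohubajabukʊ

Substitution: /ʒ/ → /z/, /ʔ/ → /h/, giving /zohbajabkʊ/.
Syllabifying with onset maximization leaves /h/, /b/ stranded (only a nasal (/m/, /n/, or /ŋ/) is licensed in coda position; onsets are limited to one consonant).
Epenthesis after each stranded consonant: /h/ → /hu/, /b/ → /bu/.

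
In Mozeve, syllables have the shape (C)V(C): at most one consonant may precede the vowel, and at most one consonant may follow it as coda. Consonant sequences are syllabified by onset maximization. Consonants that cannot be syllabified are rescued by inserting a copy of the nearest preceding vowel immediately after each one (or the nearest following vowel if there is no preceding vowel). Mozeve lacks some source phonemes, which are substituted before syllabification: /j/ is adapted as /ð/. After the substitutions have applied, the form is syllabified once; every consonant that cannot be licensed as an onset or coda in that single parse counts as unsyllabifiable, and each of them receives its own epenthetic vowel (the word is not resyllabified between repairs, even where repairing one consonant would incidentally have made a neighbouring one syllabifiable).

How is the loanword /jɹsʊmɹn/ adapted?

ðʊɹʊsʊmɹʊnʊ

Substitution: /j/ → /ð/, giving /ðɹsʊmɹn/.
Under (C)V(C), the unsyllabifiable consonants are /ð/, /ɹ/, /ɹ/, /n/ (at most one coda consonant is licensed; onsets are limited to one consonant).
Inserting the epenthetic vowel yields /ð/ → /ðʊ/, /ɹ/ → /ɹʊ/, /ɹ/ → /ɹʊ/, /n/ → /nʊ/.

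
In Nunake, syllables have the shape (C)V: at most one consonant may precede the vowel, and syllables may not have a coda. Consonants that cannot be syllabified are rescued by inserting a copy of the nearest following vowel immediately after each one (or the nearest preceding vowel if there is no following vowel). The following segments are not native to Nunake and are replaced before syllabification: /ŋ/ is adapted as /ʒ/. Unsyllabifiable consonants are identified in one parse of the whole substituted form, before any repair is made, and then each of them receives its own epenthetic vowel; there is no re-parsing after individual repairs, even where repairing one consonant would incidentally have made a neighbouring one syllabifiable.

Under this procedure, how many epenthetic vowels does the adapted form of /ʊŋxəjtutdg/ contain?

5

After substitution the input is /ʊʒxəjtutdg/.
The unsyllabifiable consonants are /ʒ/, /j/, /t/, /d/, /g/; each receives one epenthetic vowel.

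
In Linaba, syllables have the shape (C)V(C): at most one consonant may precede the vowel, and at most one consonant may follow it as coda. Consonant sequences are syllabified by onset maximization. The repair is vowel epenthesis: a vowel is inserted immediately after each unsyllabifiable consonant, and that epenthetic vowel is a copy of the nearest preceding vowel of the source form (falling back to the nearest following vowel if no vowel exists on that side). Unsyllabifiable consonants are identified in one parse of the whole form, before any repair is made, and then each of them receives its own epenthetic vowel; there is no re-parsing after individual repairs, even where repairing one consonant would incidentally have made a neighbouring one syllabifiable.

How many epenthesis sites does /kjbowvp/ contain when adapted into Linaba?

The unsyllabifiable consonants are /k/, /j/, /v/, /p/; each receives one epenthetic vowel.

4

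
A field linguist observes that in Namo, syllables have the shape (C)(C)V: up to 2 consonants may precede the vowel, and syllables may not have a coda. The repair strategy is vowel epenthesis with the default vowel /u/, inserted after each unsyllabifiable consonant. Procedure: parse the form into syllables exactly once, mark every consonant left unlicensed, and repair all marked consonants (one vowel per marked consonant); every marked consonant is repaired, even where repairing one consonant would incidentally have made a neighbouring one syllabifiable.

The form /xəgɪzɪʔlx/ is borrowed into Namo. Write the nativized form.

The consonants /ʔ/, /l/, /x/ cannot be parsed into a legal (C)(C)V syllable (no codas are permitted; onsets may contain at most 2 consonants).
Inserting the epenthetic vowel yields /ʔ/ → /ʔu/, /l/ → /lu/, /x/ → /xu/.

xəgɪzɪʔuluxu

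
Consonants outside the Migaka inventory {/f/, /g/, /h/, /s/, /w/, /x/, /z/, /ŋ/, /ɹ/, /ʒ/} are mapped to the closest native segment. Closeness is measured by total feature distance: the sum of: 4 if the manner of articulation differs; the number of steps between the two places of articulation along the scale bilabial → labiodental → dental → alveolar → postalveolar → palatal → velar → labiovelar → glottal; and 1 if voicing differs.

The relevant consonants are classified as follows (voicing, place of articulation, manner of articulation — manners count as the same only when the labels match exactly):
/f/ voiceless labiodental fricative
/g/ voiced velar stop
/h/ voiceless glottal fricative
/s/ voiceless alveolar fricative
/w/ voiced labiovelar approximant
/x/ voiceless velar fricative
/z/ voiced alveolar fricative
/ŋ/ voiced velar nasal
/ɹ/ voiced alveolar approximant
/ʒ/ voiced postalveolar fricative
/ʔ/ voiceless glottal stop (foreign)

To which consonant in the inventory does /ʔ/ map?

g

/g/ is closest: same manner (stop), place distance 2 (glottal→velar), voicing differs (+1); total 3. Next closest is /h/ at distance 4.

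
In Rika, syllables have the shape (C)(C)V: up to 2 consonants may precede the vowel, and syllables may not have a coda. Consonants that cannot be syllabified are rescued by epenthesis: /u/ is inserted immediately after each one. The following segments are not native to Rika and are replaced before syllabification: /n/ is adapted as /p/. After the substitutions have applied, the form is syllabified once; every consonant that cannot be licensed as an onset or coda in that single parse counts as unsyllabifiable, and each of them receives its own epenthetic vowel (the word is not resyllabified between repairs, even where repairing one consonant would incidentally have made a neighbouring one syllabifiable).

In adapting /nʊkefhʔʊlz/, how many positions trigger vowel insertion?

After substitution the input is /pʊkefhʔʊlz/.
The unsyllabifiable consonants are /f/, /l/, /z/; each receives one epenthetic vowel.

3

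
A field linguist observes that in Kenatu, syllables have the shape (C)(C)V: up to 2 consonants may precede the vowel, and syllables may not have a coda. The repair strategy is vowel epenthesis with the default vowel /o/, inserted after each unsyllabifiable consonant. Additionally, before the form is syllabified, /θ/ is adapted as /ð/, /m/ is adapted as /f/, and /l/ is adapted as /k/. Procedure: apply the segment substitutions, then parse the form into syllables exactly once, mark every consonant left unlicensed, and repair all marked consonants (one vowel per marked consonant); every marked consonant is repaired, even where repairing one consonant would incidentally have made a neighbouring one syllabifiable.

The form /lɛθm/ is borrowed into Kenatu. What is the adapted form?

kɛðofo

Substitution: /l/ → /k/, /θ/ → /ð/, /m/ → /f/, giving /kɛðf/.
Under (C)(C)V, the unsyllabifiable consonants are /ð/, /f/ (no codas are permitted; onsets may contain at most 2 consonants).
Inserting the epenthetic vowel yields /ð/ → /ðo/, /f/ → /fo/.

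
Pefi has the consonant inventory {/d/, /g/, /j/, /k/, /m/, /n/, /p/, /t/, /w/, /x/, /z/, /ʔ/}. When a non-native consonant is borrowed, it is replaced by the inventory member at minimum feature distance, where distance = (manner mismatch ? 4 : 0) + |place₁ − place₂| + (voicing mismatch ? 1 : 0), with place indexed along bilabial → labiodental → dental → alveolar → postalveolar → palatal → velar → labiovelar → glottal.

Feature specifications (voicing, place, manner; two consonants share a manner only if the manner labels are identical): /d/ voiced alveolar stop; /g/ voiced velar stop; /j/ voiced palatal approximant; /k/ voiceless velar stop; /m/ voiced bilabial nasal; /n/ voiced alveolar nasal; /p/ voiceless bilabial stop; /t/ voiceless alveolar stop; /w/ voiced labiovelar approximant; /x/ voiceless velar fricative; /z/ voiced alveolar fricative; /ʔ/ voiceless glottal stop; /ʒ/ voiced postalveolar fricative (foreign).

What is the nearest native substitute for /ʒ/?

/z/ is closest: same manner (fricative), place distance 1 (postalveolar→alveolar), same voicing; total 1. Next closest is /x/ at distance 3.

z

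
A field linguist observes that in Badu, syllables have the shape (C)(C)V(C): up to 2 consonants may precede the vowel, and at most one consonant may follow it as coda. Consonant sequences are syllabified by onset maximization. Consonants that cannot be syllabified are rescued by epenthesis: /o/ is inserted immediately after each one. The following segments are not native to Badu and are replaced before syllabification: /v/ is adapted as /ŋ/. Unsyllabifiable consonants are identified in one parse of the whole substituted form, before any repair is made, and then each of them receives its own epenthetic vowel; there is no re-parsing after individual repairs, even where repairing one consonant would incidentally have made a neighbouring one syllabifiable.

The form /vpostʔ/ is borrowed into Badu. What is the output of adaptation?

Substitution: /v/ → /ŋ/, giving /ŋpostʔ/.
Syllabifying with onset maximization leaves /t/, /ʔ/ stranded (at most one coda consonant is licensed; onsets may contain at most 2 consonants).
Each unlicensed consonant becomes the onset of a new syllable: /t/ → /to/, /ʔ/ → /ʔo/.

ŋpostoʔo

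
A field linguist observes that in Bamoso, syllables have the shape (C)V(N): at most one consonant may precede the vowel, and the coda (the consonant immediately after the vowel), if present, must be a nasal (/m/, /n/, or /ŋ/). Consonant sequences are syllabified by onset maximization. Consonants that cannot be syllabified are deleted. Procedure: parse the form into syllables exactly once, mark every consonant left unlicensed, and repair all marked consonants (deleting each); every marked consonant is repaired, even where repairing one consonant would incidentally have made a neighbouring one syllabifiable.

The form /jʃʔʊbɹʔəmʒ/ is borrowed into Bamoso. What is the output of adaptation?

The consonants /j/, /ʃ/, /b/, /ɹ/, /ʒ/ cannot be parsed into a legal (C)V(N) syllable (only a nasal (/m/, /n/, or /ŋ/) is licensed in coda position; onsets are limited to one consonant).
Each unlicensed consonant is deleted: /j/, /ʃ/, /b/, /ɹ/, /ʒ/.

ʔʊʔəm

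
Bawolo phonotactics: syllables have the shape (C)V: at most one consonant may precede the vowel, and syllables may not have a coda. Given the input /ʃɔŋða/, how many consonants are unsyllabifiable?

The consonants /ŋ/ cannot be parsed into a legal (C)V syllable (no codas are permitted; onsets are limited to one consonant).

1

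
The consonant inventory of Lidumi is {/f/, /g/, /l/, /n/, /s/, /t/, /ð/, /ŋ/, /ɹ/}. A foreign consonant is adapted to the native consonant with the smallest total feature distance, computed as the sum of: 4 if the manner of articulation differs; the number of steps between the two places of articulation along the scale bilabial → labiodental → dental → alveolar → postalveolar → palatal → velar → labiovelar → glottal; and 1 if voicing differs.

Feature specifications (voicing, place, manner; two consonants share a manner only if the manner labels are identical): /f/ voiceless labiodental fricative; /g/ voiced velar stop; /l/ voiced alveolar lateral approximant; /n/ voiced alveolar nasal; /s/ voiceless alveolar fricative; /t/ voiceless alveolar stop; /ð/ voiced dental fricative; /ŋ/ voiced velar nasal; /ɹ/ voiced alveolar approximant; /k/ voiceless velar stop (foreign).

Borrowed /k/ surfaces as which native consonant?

g

/g/ is closest: same manner (stop), place distance 0 (velar→velar), voicing differs (+1); total 1. Next closest is /t/ at distance 3.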